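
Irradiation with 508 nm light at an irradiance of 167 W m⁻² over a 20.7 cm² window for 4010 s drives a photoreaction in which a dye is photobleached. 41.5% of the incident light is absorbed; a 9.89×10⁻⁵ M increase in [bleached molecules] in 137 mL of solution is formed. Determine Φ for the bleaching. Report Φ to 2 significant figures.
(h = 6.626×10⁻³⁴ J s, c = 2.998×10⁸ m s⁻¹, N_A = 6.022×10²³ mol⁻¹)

Product: (9.89×10⁻⁵ M)(0.137 L) = 1.355×10⁻⁵ mol.
Photon energy at 508 nm: hc/λ = (6.626×10⁻³⁴)(2.998×10⁸)/(508×10⁻⁹) = 3.910×10⁻¹⁹ J.
Energy delivered: (167 W m⁻²)(20.7×10⁻⁴ m²)(4010 s) = 1386 J.
Photons incident: 1386 / 3.910×10⁻¹⁹ = 3.545×10²¹, i.e. 3.545×10²¹/6.022×10²³ = 0.005887 mol.
Photons absorbed: 0.415 × 0.005887 = 0.002443 mol.
Φ = 1.355×10⁻⁵ mol / 0.002443 mol photons = 0.0055.

Φ = 0.0055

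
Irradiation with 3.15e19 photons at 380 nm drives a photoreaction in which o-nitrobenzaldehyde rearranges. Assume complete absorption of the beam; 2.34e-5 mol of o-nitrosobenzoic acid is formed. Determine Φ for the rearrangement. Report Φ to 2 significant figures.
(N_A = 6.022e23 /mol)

Φ = 0.45

Moles of photons: 3.15e19 / 6.022e23 = 5.231e-5 mol.
Φ = 2.34e-5 mol / 5.231e-5 mol photons = 0.45.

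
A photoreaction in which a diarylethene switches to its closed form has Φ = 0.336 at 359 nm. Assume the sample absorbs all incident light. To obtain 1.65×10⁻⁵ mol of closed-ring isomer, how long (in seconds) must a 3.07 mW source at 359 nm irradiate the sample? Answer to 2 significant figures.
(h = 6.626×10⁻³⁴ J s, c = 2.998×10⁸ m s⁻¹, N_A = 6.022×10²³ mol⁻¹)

t ≈ 5300 s

Photons that must be absorbed: 1.65×10⁻⁵ / 0.336 = 4.911×10⁻⁵ mol.
Photon energy: hc/λ = 5.533×10⁻¹⁹ J; per mole, 3.332×10⁵ J mol⁻¹.
Energy required: 4.911×10⁻⁵ × 3.332×10⁵ = 16.36 J.
Time: 16.36 J / 0.00307 W = 5300 s.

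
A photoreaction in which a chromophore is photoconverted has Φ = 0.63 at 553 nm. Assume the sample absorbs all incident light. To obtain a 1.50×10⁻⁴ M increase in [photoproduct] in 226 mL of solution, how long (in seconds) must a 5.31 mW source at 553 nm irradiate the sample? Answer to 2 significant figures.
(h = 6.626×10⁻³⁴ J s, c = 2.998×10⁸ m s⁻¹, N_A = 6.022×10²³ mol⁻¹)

Product: (1.50×10⁻⁴ M)(0.226 L) = 3.390×10⁻⁵ mol.
Photons that must be absorbed: 3.390×10⁻⁵ / 0.63 = 5.381×10⁻⁵ mol.
Photon energy: hc/λ = 3.592×10⁻¹⁹ J; per mole, 2.163×10⁵ J mol⁻¹.
Energy required: 5.381×10⁻⁵ × 2.163×10⁵ = 11.64 J.
Time: 11.64 J / 0.00531 W = 2200 s.

t ≈ 2200 s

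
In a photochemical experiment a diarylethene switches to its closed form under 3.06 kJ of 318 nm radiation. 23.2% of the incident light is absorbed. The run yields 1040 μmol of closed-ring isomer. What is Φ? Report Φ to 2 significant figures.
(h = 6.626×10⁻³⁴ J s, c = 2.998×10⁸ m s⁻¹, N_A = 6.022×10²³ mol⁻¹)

Product: 1040 μmol = 0.00104 mol.
Photon energy at 318 nm: hc/λ = (6.626×10⁻³⁴)(2.998×10⁸)/(318×10⁻⁹) = 6.247×10⁻¹⁹ J.
Incident energy: 3.06 kJ = 3060 J.
Photons incident: 3060 / 6.247×10⁻¹⁹ = 4.898×10²¹, i.e. 4.898×10²¹/6.022×10²³ = 0.008134 mol.
Photons absorbed: 0.232 × 0.008134 = 0.001887 mol.
Φ = 0.00104 mol / 0.001887 mol photons = 0.55.

Φ = 0.55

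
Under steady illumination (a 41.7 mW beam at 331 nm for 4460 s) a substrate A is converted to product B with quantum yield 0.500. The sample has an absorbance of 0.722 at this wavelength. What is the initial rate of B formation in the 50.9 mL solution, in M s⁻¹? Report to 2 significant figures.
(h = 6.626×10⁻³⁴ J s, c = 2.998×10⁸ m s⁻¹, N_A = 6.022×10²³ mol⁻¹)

9.2×10⁻⁷ M s⁻¹

Photon energy at 331 nm: hc/λ = (6.626×10⁻³⁴)(2.998×10⁸)/(331×10⁻⁹) = 6.001×10⁻¹⁹ J.
Energy delivered: (41.7 mW)(4460 s) = 186.0 J.
Photons incident: 186.0 / 6.001×10⁻¹⁹ = 3.099×10²⁰, i.e. 3.099×10²⁰/6.022×10²³ = 5.146×10⁻⁴ mol.
Fraction absorbed: 1 − 10^(−0.722) = 0.8103.
Photons absorbed: 0.8103 × 5.146×10⁻⁴ = 4.170×10⁻⁴ mol.
Product formed: 0.500 × 4.170×10⁻⁴ = 2.085×10⁻⁴ mol.
Rate: 2.085×10⁻⁴ mol / (4460 s × 0.0509 L) = 9.2×10⁻⁷ M s⁻¹.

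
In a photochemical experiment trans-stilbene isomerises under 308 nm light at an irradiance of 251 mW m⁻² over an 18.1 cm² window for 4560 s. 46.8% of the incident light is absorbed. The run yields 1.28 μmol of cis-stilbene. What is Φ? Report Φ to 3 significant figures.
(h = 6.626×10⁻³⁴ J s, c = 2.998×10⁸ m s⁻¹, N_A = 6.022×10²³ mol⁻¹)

Φ = 0.513

Product: 1.28 μmol = 1.28×10⁻⁶ mol.
Photon energy at 308 nm: hc/λ = (6.626×10⁻³⁴)(2.998×10⁸)/(308×10⁻⁹) = 6.450×10⁻¹⁹ J.
Energy delivered: (251 mW m⁻²)(18.1×10⁻⁴ m²)(4560 s) = 2.072 J.
Photons incident: 2.072 / 6.450×10⁻¹⁹ = 3.212×10¹⁸, i.e. 3.212×10¹⁸/6.022×10²³ = 5.334×10⁻⁶ mol.
Photons absorbed: 0.468 × 5.334×10⁻⁶ = 2.496×10⁻⁶ mol.
Φ = 1.28×10⁻⁶ mol / 2.496×10⁻⁶ mol photons = 0.513.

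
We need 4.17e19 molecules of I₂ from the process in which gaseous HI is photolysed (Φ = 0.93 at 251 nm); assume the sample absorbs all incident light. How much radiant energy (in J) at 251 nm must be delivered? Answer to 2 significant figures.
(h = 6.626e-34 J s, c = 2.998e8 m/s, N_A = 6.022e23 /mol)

35 J

Product: 4.17e19 / 6.022e23 = 6.925e-5 mol.
Photons that must be absorbed: 6.925e-5 / 0.93 = 7.446e-5 mol.
Photon energy: hc/λ = 7.914e-19 J; per mole, 4.766e5 J mol⁻¹.
Energy required: 7.446e-5 × 4.766e5 = 35 J.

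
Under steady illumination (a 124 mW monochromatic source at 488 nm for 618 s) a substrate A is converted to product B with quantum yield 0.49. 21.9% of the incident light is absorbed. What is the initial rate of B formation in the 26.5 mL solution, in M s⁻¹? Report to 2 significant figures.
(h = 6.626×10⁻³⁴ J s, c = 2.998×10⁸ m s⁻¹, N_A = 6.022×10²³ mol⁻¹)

Photon energy at 488 nm: hc/λ = (6.626×10⁻³⁴)(2.998×10⁸)/(488×10⁻⁹) = 4.071×10⁻¹⁹ J.
Energy delivered: (124 mW)(618 s) = 76.63 J.
Photons incident: 76.63 / 4.071×10⁻¹⁹ = 1.882×10²⁰, i.e. 1.882×10²⁰/6.022×10²³ = 3.125×10⁻⁴ mol.
Photons absorbed: 0.219 × 3.125×10⁻⁴ = 6.844×10⁻⁵ mol.
Product formed: 0.49 × 6.844×10⁻⁵ = 3.354×10⁻⁵ mol.
Rate: 3.354×10⁻⁵ mol / (618 s × 0.0265 L) = 2.0×10⁻⁶ M s⁻¹.

2.0×10⁻⁶ M s⁻¹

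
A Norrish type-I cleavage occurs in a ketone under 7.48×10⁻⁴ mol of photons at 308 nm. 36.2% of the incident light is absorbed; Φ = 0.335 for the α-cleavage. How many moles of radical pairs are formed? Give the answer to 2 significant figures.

9.1×10⁻⁵ mol

Photons absorbed: 0.362 × 7.48×10⁻⁴ = 2.708×10⁻⁴ mol.
Product: Φ × n_abs = 0.335 × 2.708×10⁻⁴ = 9.072×10⁻⁵ mol.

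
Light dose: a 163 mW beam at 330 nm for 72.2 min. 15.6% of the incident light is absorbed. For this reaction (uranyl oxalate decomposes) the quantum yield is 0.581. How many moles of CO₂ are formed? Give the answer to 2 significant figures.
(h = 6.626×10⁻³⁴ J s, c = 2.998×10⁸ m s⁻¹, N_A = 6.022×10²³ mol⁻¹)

Photon energy at 330 nm: hc/λ = (6.626×10⁻³⁴)(2.998×10⁸)/(330×10⁻⁹) = 6.020×10⁻¹⁹ J.
Energy delivered: (163 mW)(4332 s) = 706.1 J.
Photons incident: 706.1 / 6.020×10⁻¹⁹ = 1.173×10²¹, i.e. 1.173×10²¹/6.022×10²³ = 0.001948 mol.
Photons absorbed: 0.156 × 0.001948 = 3.039×10⁻⁴ mol.
Product: Φ × n_abs = 0.581 × 3.039×10⁻⁴ = 1.766×10⁻⁴ mol.

1.8×10⁻⁴ mol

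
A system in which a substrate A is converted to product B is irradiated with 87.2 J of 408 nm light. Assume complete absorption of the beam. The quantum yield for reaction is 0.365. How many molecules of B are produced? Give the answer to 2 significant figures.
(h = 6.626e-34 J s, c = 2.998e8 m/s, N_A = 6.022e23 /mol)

6.5e19 molecules

Photon energy at 408 nm: hc/λ = (6.626e-34)(2.998e8)/(408e-9) = 4.869e-19 J.
Photons incident: 87.2 / 4.869e-19 = 1.791e20, i.e. 1.791e20/6.022e23 = 2.974e-4 mol.
Product: Φ × n_abs = 0.365 × 2.974e-4 = 1.086e-4 mol.
As a count: 1.086e-4 × 6.022e23 = 6.5e19.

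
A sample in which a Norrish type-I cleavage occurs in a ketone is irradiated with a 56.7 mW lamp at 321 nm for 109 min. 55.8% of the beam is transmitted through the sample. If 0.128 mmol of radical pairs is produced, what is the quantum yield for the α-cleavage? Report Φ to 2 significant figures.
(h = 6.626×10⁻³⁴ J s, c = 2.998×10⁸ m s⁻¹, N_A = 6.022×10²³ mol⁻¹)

Φ = 0.29

Product: 0.128 mmol = 1.28×10⁻⁴ mol.
Photon energy at 321 nm: hc/λ = (6.626×10⁻³⁴)(2.998×10⁸)/(321×10⁻⁹) = 6.188×10⁻¹⁹ J.
Energy delivered: (56.7 mW)(6540 s) = 370.8 J.
Photons incident: 370.8 / 6.188×10⁻¹⁹ = 5.992×10²⁰, i.e. 5.992×10²⁰/6.022×10²³ = 9.950×10⁻⁴ mol.
Fraction absorbed: 1 − 55.8/100 = 0.4420.
Photons absorbed: 0.4420 × 9.950×10⁻⁴ = 4.398×10⁻⁴ mol.
Φ = 1.28×10⁻⁴ mol / 4.398×10⁻⁴ mol photons = 0.29.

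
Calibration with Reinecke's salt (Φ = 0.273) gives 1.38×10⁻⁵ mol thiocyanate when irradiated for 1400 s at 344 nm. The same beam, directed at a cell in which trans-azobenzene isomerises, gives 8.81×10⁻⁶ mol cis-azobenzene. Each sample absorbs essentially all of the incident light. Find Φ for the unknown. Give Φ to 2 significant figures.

Φ = 0.17

Photons absorbed by the actinometer: 1.38×10⁻⁵ / 0.273 = 5.055×10⁻⁵ mol.
Φ(unknown) = 8.81×10⁻⁶ / 5.055×10⁻⁵ = 0.17.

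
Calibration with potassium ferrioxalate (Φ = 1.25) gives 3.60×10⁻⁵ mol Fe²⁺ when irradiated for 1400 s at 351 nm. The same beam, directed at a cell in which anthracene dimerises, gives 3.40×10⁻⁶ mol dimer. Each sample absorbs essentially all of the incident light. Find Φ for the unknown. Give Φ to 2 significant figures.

Photons absorbed by the actinometer: 3.60×10⁻⁵ / 1.25 = 2.880×10⁻⁵ mol.
Φ(unknown) = 3.40×10⁻⁶ / 2.880×10⁻⁵ = 0.12.

Φ = 0.12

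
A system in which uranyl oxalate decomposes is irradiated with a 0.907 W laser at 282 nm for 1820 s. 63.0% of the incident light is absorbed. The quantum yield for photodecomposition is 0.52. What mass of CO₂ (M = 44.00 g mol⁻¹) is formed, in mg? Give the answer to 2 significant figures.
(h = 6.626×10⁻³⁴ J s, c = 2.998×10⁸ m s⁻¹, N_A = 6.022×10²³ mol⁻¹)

Photon energy at 282 nm: hc/λ = (6.626×10⁻³⁴)(2.998×10⁸)/(282×10⁻⁹) = 7.044×10⁻¹⁹ J.
Energy delivered: (0.907 W)(1820 s) = 1651 J.
Photons incident: 1651 / 7.044×10⁻¹⁹ = 2.344×10²¹, i.e. 2.344×10²¹/6.022×10²³ = 0.003892 mol.
Photons absorbed: 0.630 × 0.003892 = 0.002452 mol.
Product: Φ × n_abs = 0.52 × 0.002452 = 0.001275 mol.
Mass: 0.001275 × 44.00 = 0.05610 g = 56 mg.

56 mg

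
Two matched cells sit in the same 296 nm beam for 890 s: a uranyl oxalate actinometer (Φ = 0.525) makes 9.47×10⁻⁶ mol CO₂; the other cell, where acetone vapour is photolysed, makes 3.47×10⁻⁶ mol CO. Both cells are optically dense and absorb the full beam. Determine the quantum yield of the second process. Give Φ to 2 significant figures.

Photons absorbed by the actinometer: 9.47×10⁻⁶ / 0.525 = 1.804×10⁻⁵ mol.
Φ(unknown) = 3.47×10⁻⁶ / 1.804×10⁻⁵ = 0.19.

Φ = 0.19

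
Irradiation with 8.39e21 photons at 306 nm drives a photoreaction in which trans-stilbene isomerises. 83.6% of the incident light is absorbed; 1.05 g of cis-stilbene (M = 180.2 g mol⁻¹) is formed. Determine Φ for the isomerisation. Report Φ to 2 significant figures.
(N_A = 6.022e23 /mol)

Product: 1.05 g / 180.2 g mol⁻¹ = 0.005827 mol.
Moles of photons: 8.39e21 / 6.022e23 = 0.01393 mol.
Photons absorbed: 0.836 × 0.01393 = 0.01165 mol.
Φ = 0.005827 mol / 0.01165 mol photons = 0.50.

Φ = 0.50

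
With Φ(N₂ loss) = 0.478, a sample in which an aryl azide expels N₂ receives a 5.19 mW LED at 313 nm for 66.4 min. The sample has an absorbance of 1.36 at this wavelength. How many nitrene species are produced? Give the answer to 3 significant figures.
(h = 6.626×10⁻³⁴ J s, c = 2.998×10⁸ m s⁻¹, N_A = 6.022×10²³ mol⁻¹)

1.49×10¹⁹ species

Photon energy at 313 nm: hc/λ = (6.626×10⁻³⁴)(2.998×10⁸)/(313×10⁻⁹) = 6.347×10⁻¹⁹ J.
Energy delivered: (5.19 mW)(3984 s) = 20.68 J.
Photons incident: 20.68 / 6.347×10⁻¹⁹ = 3.258×10¹⁹, i.e. 3.258×10¹⁹/6.022×10²³ = 5.410×10⁻⁵ mol.
Fraction absorbed: 1 − 10^(−1.36) = 0.9563.
Photons absorbed: 0.9563 × 5.410×10⁻⁵ = 5.174×10⁻⁵ mol.
Product: Φ × n_abs = 0.478 × 5.174×10⁻⁵ = 2.473×10⁻⁵ mol.
As a count: 2.473×10⁻⁵ × 6.022×10²³ = 1.49×10¹⁹.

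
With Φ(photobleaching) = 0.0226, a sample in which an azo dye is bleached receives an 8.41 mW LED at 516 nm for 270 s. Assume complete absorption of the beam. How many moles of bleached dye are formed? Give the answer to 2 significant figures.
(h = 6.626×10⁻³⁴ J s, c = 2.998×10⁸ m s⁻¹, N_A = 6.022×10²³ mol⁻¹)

2.2×10⁻⁷ mol

Photon energy at 516 nm: hc/λ = (6.626×10⁻³⁴)(2.998×10⁸)/(516×10⁻⁹) = 3.850×10⁻¹⁹ J.
Energy delivered: (8.41 mW)(270 s) = 2.271 J.
Photons incident: 2.271 / 3.850×10⁻¹⁹ = 5.899×10¹⁸, i.e. 5.899×10¹⁸/6.022×10²³ = 9.796×10⁻⁶ mol.
Product: Φ × n_abs = 0.0226 × 9.796×10⁻⁶ = 2.214×10⁻⁷ mol.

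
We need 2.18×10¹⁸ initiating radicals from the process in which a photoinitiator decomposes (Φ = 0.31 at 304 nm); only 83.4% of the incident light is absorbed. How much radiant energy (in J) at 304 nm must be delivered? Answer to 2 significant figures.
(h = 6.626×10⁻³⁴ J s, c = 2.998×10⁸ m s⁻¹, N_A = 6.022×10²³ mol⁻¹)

Product: 2.18×10¹⁸ / 6.022×10²³ = 3.620×10⁻⁶ mol.
Photons that must be absorbed: 3.620×10⁻⁶ / 0.31 = 1.168×10⁻⁵ mol.
Incident photons needed: 1.168×10⁻⁵ / 0.834 = 1.400×10⁻⁵ mol.
Photon energy: hc/λ = 6.534×10⁻¹⁹ J; per mole, 3.935×10⁵ J mol⁻¹.
Energy required: 1.400×10⁻⁵ × 3.935×10⁵ = 5.5 J.

5.5 J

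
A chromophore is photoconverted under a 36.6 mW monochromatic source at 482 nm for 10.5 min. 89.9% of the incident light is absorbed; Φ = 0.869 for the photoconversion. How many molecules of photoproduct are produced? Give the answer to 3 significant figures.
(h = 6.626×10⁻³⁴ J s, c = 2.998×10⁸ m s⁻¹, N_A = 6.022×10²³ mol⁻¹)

4.37×10¹⁹ molecules

Photon energy at 482 nm: hc/λ = (6.626×10⁻³⁴)(2.998×10⁸)/(482×10⁻⁹) = 4.121×10⁻¹⁹ J.
Energy delivered: (36.6 mW)(630 s) = 23.06 J.
Photons incident: 23.06 / 4.121×10⁻¹⁹ = 5.596×10¹⁹, i.e. 5.596×10¹⁹/6.022×10²³ = 9.293×10⁻⁵ mol.
Photons absorbed: 0.899 × 9.293×10⁻⁵ = 8.354×10⁻⁵ mol.
Product: Φ × n_abs = 0.869 × 8.354×10⁻⁵ = 7.260×10⁻⁵ mol.
As a count: 7.260×10⁻⁵ × 6.022×10²³ = 4.37×10¹⁹.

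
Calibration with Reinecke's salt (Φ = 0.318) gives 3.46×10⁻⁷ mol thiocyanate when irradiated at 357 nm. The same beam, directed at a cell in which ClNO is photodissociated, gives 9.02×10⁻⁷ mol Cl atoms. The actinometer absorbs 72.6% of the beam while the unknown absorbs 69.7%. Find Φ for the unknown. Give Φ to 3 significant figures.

Photons absorbed by the actinometer: 3.46×10⁻⁷ / 0.318 = 1.088×10⁻⁶ mol.
Incident flux: 1.088×10⁻⁶ / 0.726 = 1.499×10⁻⁶ einstein.
Absorbed by unknown: 0.697 × 1.499×10⁻⁶ = 1.045×10⁻⁶ mol.
Φ(unknown) = 9.02×10⁻⁷ / 1.045×10⁻⁶ = 0.863.

Φ = 0.863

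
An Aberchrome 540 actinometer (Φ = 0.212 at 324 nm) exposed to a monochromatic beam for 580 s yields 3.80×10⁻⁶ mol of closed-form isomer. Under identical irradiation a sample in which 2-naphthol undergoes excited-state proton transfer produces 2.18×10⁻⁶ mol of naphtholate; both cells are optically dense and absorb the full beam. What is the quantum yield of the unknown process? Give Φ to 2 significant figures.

Photons absorbed by the actinometer: 3.80×10⁻⁶ / 0.212 = 1.792×10⁻⁵ mol.
Φ(unknown) = 2.18×10⁻⁶ / 1.792×10⁻⁵ = 0.12.

Φ = 0.12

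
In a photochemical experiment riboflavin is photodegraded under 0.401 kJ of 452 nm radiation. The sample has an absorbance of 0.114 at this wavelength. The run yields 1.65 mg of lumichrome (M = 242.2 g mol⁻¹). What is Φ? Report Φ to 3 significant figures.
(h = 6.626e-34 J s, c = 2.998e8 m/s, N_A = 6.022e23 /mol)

Product: 1.65 mg / 242.2 g mol⁻¹ = 6.813e-6 mol.
Photon energy at 452 nm: hc/λ = (6.626e-34)(2.998e8)/(452e-9) = 4.395e-19 J.
Incident energy: 0.401 kJ = 401 J.
Photons incident: 401 / 4.395e-19 = 9.124e20, i.e. 9.124e20/6.022e23 = 0.001515 mol.
Fraction absorbed: 1 − 10^(−0.114) = 0.2309.
Photons absorbed: 0.2309 × 0.001515 = 3.498e-4 mol.
Φ = 6.813e-6 mol / 3.498e-4 mol photons = 0.0195.

Φ = 0.0195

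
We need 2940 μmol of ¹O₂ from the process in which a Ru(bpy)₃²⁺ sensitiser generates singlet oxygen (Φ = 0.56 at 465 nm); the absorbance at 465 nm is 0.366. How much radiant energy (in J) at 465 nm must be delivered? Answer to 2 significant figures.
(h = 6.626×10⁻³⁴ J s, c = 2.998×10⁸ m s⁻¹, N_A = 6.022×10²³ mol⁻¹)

Product: 2940 μmol = 0.00294 mol.
Photons that must be absorbed: 0.00294 / 0.56 = 0.005250 mol.
Fraction absorbed: 1 − 10^(−0.366) = 0.5695.
Incident photons needed: 0.005250 / 0.5695 = 0.009219 mol.
Photon energy: hc/λ = 4.272×10⁻¹⁹ J; per mole, 2.573×10⁵ J mol⁻¹.
Energy required: 0.009219 × 2.573×10⁵ = 2400 J.

2400 J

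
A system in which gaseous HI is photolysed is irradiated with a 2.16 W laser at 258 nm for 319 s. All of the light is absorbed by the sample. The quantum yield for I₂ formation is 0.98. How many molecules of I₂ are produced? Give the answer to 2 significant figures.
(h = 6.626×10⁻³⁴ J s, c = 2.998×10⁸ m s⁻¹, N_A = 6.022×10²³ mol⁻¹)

8.8×10²⁰ molecules

Photon energy at 258 nm: hc/λ = (6.626×10⁻³⁴)(2.998×10⁸)/(258×10⁻⁹) = 7.700×10⁻¹⁹ J.
Energy delivered: (2.16 W)(319 s) = 689.0 J.
Photons incident: 689.0 / 7.700×10⁻¹⁹ = 8.948×10²⁰, i.e. 8.948×10²⁰/6.022×10²³ = 0.001486 mol.
Product: Φ × n_abs = 0.98 × 0.001486 = 0.001456 mol.
As a count: 0.001456 × 6.022×10²³ = 8.8×10²⁰.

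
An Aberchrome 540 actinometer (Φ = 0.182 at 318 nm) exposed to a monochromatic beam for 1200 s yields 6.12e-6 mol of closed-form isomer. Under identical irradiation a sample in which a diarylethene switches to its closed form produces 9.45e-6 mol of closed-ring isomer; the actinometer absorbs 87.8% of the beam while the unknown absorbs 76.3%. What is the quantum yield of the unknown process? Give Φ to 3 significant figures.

Φ = 0.323

Photons absorbed by the actinometer: 6.12e-6 / 0.182 = 3.363e-5 mol.
Incident flux: 3.363e-5 / 0.878 = 3.830e-5 einstein.
Absorbed by unknown: 0.763 × 3.830e-5 = 2.922e-5 mol.
Φ(unknown) = 9.45e-6 / 2.922e-5 = 0.323.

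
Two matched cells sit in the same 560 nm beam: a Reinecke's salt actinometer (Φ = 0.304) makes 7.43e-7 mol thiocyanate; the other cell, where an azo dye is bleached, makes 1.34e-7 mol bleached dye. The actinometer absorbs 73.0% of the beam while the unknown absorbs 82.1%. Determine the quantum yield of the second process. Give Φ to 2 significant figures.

Φ = 0.049

Photons absorbed by the actinometer: 7.43e-7 / 0.304 = 2.444e-6 mol.
Incident flux: 2.444e-6 / 0.730 = 3.348e-6 einstein.
Absorbed by unknown: 0.821 × 3.348e-6 = 2.749e-6 mol.
Φ(unknown) = 1.34e-7 / 2.749e-6 = 0.049.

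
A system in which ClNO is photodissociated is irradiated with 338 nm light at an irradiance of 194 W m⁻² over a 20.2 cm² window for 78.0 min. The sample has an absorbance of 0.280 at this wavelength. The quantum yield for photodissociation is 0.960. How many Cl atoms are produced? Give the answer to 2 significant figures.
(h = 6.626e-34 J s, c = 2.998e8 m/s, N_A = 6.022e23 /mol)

1.4e21 atoms

Photon energy at 338 nm: hc/λ = (6.626e-34)(2.998e8)/(338e-9) = 5.877e-19 J.
Energy delivered: (194 W m⁻²)(20.2e-4 m²)(4680 s) = 1834 J.
Photons incident: 1834 / 5.877e-19 = 3.121e21, i.e. 3.121e21/6.022e23 = 0.005183 mol.
Fraction absorbed: 1 − 10^(−0.280) = 0.4752.
Photons absorbed: 0.4752 × 0.005183 = 0.002463 mol.
Product: Φ × n_abs = 0.960 × 0.002463 = 0.002364 mol.
As a count: 0.002364 × 6.022e23 = 1.4e21.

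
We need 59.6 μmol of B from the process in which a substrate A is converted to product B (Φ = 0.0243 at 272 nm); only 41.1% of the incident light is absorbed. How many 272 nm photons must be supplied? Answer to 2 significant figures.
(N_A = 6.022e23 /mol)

3.6e21 photons

Product: 59.6 μmol = 5.96e-5 mol.
Photons that must be absorbed: 5.96e-5 / 0.0243 = 0.002453 mol.
Incident photons needed: 0.002453 / 0.411 = 0.005968 mol.
Photon count: 0.005968 × 6.022e23 = 3.6e21.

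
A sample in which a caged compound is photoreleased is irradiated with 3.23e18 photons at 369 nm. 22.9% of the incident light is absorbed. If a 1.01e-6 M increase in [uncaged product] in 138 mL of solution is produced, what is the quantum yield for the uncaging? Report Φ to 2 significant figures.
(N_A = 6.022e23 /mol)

Product: (1.01e-6 M)(0.138 L) = 1.394e-7 mol.
Moles of photons: 3.23e18 / 6.022e23 = 5.364e-6 mol.
Photons absorbed: 0.229 × 5.364e-6 = 1.228e-6 mol.
Φ = 1.394e-7 mol / 1.228e-6 mol photons = 0.11.

Φ = 0.11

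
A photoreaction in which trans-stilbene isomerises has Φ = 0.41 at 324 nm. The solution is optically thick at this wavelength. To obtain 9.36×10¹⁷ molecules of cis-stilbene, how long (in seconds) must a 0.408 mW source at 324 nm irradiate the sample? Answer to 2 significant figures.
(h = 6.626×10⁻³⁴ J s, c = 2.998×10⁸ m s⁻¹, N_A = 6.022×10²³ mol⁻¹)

t ≈ 3400 s

Product: 9.36×10¹⁷ / 6.022×10²³ = 1.554×10⁻⁶ mol.
Photons that must be absorbed: 1.554×10⁻⁶ / 0.41 = 3.790×10⁻⁶ mol.
Photon energy: hc/λ = 6.131×10⁻¹⁹ J; per mole, 3.692×10⁵ J mol⁻¹.
Energy required: 3.790×10⁻⁶ × 3.692×10⁵ = 1.399 J.
Time: 1.399 J / 0.000408 W = 3400 s.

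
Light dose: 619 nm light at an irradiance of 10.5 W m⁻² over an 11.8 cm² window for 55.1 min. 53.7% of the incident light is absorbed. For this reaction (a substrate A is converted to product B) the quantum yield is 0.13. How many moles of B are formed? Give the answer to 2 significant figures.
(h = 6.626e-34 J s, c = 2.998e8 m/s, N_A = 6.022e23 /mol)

1.5e-5 mol

Photon energy at 619 nm: hc/λ = (6.626e-34)(2.998e8)/(619e-9) = 3.209e-19 J.
Energy delivered: (10.5 W m⁻²)(11.8e-4 m²)(3306 s) = 40.96 J.
Photons incident: 40.96 / 3.209e-19 = 1.276e20, i.e. 1.276e20/6.022e23 = 2.119e-4 mol.
Photons absorbed: 0.537 × 2.119e-4 = 1.138e-4 mol.
Product: Φ × n_abs = 0.13 × 1.138e-4 = 1.479e-5 mol.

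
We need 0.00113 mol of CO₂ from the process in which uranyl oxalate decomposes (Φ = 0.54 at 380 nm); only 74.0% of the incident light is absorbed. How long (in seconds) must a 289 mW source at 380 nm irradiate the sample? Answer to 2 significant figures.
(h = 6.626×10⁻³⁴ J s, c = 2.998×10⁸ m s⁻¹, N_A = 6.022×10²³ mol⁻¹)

Photons that must be absorbed: 0.00113 / 0.54 = 0.002093 mol.
Incident photons needed: 0.002093 / 0.740 = 0.002828 mol.
Photon energy: hc/λ = 5.228×10⁻¹⁹ J; per mole, 3.148×10⁵ J mol⁻¹.
Energy required: 0.002828 × 3.148×10⁵ = 890.3 J.
Time: 890.3 J / 0.289 W = 3100 s.

t ≈ 3100 s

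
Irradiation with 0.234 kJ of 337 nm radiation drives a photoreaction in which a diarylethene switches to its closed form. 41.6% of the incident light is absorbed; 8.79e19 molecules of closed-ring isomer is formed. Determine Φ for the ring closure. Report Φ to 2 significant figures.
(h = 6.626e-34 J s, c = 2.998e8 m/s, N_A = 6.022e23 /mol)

Product: 8.79e19 / 6.022e23 = 1.460e-4 mol.
Photon energy at 337 nm: hc/λ = (6.626e-34)(2.998e8)/(337e-9) = 5.895e-19 J.
Incident energy: 0.234 kJ = 234 J.
Photons incident: 234 / 5.895e-19 = 3.969e20, i.e. 3.969e20/6.022e23 = 6.591e-4 mol.
Photons absorbed: 0.416 × 6.591e-4 = 2.742e-4 mol.
Φ = 1.460e-4 mol / 2.742e-4 mol photons = 0.53.

Φ = 0.53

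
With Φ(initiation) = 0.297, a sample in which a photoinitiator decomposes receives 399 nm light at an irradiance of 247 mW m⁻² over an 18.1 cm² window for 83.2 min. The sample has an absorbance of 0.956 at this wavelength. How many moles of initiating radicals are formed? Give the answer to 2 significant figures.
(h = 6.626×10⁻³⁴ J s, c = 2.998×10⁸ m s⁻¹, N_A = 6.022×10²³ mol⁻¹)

Photon energy at 399 nm: hc/λ = (6.626×10⁻³⁴)(2.998×10⁸)/(399×10⁻⁹) = 4.979×10⁻¹⁹ J.
Energy delivered: (247 mW m⁻²)(18.1×10⁻⁴ m²)(4992 s) = 2.232 J.
Photons incident: 2.232 / 4.979×10⁻¹⁹ = 4.483×10¹⁸, i.e. 4.483×10¹⁸/6.022×10²³ = 7.444×10⁻⁶ mol.
Fraction absorbed: 1 − 10^(−0.956) = 0.8893.
Photons absorbed: 0.8893 × 7.444×10⁻⁶ = 6.620×10⁻⁶ mol.
Product: Φ × n_abs = 0.297 × 6.620×10⁻⁶ = 1.966×10⁻⁶ mol.

2.0×10⁻⁶ mol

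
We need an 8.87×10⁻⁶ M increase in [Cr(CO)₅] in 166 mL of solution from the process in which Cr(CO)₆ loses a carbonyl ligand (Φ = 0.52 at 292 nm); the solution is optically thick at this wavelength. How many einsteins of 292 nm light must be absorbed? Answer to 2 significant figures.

2.8×10⁻⁶ einstein

Product: (8.87×10⁻⁶ M)(0.166 L) = 1.472×10⁻⁶ mol.
Photons that must be absorbed: 1.472×10⁻⁶ / 0.52 = 2.831×10⁻⁶ mol.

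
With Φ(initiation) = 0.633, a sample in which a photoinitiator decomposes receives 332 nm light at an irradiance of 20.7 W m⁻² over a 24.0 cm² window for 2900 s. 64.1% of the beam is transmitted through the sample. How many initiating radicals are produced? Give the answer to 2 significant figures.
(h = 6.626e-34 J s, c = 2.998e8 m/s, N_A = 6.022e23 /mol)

5.5e19 initiating radicals

Photon energy at 332 nm: hc/λ = (6.626e-34)(2.998e8)/(332e-9) = 5.983e-19 J.
Energy delivered: (20.7 W m⁻²)(24.0e-4 m²)(2900 s) = 144.1 J.
Photons incident: 144.1 / 5.983e-19 = 2.408e20, i.e. 2.408e20/6.022e23 = 3.999e-4 mol.
Fraction absorbed: 1 − 64.1/100 = 0.3590.
Photons absorbed: 0.3590 × 3.999e-4 = 1.436e-4 mol.
Product: Φ × n_abs = 0.633 × 1.436e-4 = 9.090e-5 mol.
As a count: 9.090e-5 × 6.022e23 = 5.5e19.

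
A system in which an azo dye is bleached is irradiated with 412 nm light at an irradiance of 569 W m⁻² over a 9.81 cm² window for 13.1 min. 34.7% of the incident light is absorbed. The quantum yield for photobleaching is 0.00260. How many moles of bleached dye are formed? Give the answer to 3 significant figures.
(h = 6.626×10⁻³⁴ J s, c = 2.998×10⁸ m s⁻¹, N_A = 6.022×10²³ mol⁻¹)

1.36×10⁻⁶ mol

Photon energy at 412 nm: hc/λ = (6.626×10⁻³⁴)(2.998×10⁸)/(412×10⁻⁹) = 4.822×10⁻¹⁹ J.
Energy delivered: (569 W m⁻²)(9.81×10⁻⁴ m²)(786 s) = 438.7 J.
Photons incident: 438.7 / 4.822×10⁻¹⁹ = 9.098×10²⁰, i.e. 9.098×10²⁰/6.022×10²³ = 0.001511 mol.
Photons absorbed: 0.347 × 0.001511 = 5.243×10⁻⁴ mol.
Product: Φ × n_abs = 0.00260 × 5.243×10⁻⁴ = 1.363×10⁻⁶ mol.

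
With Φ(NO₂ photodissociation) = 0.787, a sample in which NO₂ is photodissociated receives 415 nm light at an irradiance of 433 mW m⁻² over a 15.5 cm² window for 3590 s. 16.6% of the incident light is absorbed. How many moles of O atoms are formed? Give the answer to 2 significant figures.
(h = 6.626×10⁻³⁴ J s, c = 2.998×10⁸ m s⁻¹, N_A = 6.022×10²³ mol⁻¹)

Photon energy at 415 nm: hc/λ = (6.626×10⁻³⁴)(2.998×10⁸)/(415×10⁻⁹) = 4.787×10⁻¹⁹ J.
Energy delivered: (433 mW m⁻²)(15.5×10⁻⁴ m²)(3590 s) = 2.409 J.
Photons incident: 2.409 / 4.787×10⁻¹⁹ = 5.032×10¹⁸, i.e. 5.032×10¹⁸/6.022×10²³ = 8.356×10⁻⁶ mol.
Photons absorbed: 0.166 × 8.356×10⁻⁶ = 1.387×10⁻⁶ mol.
Product: Φ × n_abs = 0.787 × 1.387×10⁻⁶ = 1.092×10⁻⁶ mol.

1.1×10⁻⁶ mol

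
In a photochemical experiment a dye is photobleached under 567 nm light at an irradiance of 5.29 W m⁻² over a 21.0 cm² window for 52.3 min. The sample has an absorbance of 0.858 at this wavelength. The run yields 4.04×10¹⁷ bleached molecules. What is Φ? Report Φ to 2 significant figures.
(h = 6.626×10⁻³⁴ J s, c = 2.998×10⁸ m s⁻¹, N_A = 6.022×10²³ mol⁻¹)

Product: 4.04×10¹⁷ / 6.022×10²³ = 6.709×10⁻⁷ mol.
Photon energy at 567 nm: hc/λ = (6.626×10⁻³⁴)(2.998×10⁸)/(567×10⁻⁹) = 3.503×10⁻¹⁹ J.
Energy delivered: (5.29 W m⁻²)(21.0×10⁻⁴ m²)(3138 s) = 34.86 J.
Photons incident: 34.86 / 3.503×10⁻¹⁹ = 9.951×10¹⁹, i.e. 9.951×10¹⁹/6.022×10²³ = 1.652×10⁻⁴ mol.
Fraction absorbed: 1 − 10^(−0.858) = 0.8613.
Photons absorbed: 0.8613 × 1.652×10⁻⁴ = 1.423×10⁻⁴ mol.
Φ = 6.709×10⁻⁷ mol / 1.423×10⁻⁴ mol photons = 0.0047.

Φ = 0.0047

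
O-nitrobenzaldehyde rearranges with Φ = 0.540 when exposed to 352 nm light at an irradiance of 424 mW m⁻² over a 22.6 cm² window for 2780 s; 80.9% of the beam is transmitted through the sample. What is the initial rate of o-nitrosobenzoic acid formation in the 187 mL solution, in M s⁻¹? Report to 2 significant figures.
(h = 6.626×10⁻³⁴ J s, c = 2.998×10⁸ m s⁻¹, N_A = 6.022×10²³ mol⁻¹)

1.6×10⁻⁹ M s⁻¹

Photon energy at 352 nm: hc/λ = (6.626×10⁻³⁴)(2.998×10⁸)/(352×10⁻⁹) = 5.643×10⁻¹⁹ J.
Energy delivered: (424 mW m⁻²)(22.6×10⁻⁴ m²)(2780 s) = 2.664 J.
Photons incident: 2.664 / 5.643×10⁻¹⁹ = 4.721×10¹⁸, i.e. 4.721×10¹⁸/6.022×10²³ = 7.840×10⁻⁶ mol.
Fraction absorbed: 1 − 80.9/100 = 0.1910.
Photons absorbed: 0.1910 × 7.840×10⁻⁶ = 1.497×10⁻⁶ mol.
Product formed: 0.540 × 1.497×10⁻⁶ = 8.084×10⁻⁷ mol.
Rate: 8.084×10⁻⁷ mol / (2780 s × 0.187 L) = 1.6×10⁻⁹ M s⁻¹.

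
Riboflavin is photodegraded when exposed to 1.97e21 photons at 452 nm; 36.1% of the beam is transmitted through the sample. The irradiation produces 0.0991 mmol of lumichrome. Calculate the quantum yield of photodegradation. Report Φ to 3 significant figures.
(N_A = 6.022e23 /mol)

Φ = 0.0474

Product: 0.0991 mmol = 9.91e-5 mol.
Moles of photons: 1.97e21 / 6.022e23 = 0.003271 mol.
Fraction absorbed: 1 − 36.1/100 = 0.6390.
Photons absorbed: 0.6390 × 0.003271 = 0.002090 mol.
Φ = 9.91e-5 mol / 0.002090 mol photons = 0.0474.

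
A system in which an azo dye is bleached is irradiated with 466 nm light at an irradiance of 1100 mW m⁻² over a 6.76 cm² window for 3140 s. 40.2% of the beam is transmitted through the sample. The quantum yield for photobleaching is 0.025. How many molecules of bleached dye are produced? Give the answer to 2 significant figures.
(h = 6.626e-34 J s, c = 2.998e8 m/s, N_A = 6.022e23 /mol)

8.2e16 molecules

Photon energy at 466 nm: hc/λ = (6.626e-34)(2.998e8)/(466e-9) = 4.263e-19 J.
Energy delivered: (1100 mW m⁻²)(6.76e-4 m²)(3140 s) = 2.335 J.
Photons incident: 2.335 / 4.263e-19 = 5.477e18, i.e. 5.477e18/6.022e23 = 9.095e-6 mol.
Fraction absorbed: 1 − 40.2/100 = 0.5980.
Photons absorbed: 0.5980 × 9.095e-6 = 5.439e-6 mol.
Product: Φ × n_abs = 0.025 × 5.439e-6 = 1.360e-7 mol.
As a count: 1.360e-7 × 6.022e23 = 8.2e16.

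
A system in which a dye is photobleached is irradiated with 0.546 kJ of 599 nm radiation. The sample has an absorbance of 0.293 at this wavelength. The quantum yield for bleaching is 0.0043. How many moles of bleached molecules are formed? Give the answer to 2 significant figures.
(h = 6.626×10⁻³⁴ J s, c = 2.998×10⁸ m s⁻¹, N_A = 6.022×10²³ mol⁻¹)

5.8×10⁻⁶ mol

Photon energy at 599 nm: hc/λ = (6.626×10⁻³⁴)(2.998×10⁸)/(599×10⁻⁹) = 3.316×10⁻¹⁹ J.
Incident energy: 0.546 kJ = 546 J.
Photons incident: 546 / 3.316×10⁻¹⁹ = 1.647×10²¹, i.e. 1.647×10²¹/6.022×10²³ = 0.002735 mol.
Fraction absorbed: 1 − 10^(−0.293) = 0.4907.
Photons absorbed: 0.4907 × 0.002735 = 0.001342 mol.
Product: Φ × n_abs = 0.0043 × 0.001342 = 5.771×10⁻⁶ mol.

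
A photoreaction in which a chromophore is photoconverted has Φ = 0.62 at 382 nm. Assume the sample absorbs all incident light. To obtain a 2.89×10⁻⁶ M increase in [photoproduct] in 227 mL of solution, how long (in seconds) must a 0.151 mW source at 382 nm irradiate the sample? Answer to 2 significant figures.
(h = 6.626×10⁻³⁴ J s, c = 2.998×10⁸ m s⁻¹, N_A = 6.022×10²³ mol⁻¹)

Product: (2.89×10⁻⁶ M)(0.227 L) = 6.560×10⁻⁷ mol.
Photons that must be absorbed: 6.560×10⁻⁷ / 0.62 = 1.058×10⁻⁶ mol.
Photon energy: hc/λ = 5.200×10⁻¹⁹ J; per mole, 3.131×10⁵ J mol⁻¹.
Energy required: 1.058×10⁻⁶ × 3.131×10⁵ = 0.3313 J.
Time: 0.3313 J / 0.000151 W = 2200 s.

t ≈ 2200 s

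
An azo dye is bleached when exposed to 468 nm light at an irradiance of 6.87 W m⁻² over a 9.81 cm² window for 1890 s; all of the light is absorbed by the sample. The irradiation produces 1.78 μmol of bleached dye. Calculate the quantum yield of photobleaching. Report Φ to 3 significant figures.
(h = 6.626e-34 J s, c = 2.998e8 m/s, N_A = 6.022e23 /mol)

Φ = 0.0357

Product: 1.78 μmol = 1.78e-6 mol.
Photon energy at 468 nm: hc/λ = (6.626e-34)(2.998e8)/(468e-9) = 4.245e-19 J.
Energy delivered: (6.87 W m⁻²)(9.81e-4 m²)(1890 s) = 12.74 J.
Photons incident: 12.74 / 4.245e-19 = 3.001e19, i.e. 3.001e19/6.022e23 = 4.983e-5 mol.
Φ = 1.78e-6 mol / 4.983e-5 mol photons = 0.0357.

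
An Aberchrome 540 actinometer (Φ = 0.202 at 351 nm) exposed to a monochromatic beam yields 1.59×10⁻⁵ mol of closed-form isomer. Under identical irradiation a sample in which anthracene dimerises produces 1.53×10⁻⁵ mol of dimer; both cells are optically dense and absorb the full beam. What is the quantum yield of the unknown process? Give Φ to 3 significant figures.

Φ = 0.194

Photons absorbed by the actinometer: 1.59×10⁻⁵ / 0.202 = 7.871×10⁻⁵ mol.
Φ(unknown) = 1.53×10⁻⁵ / 7.871×10⁻⁵ = 0.194.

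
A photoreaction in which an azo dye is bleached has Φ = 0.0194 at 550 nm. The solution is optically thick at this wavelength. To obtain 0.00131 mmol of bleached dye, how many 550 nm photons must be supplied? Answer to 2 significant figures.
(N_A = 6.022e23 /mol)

Product: 0.00131 mmol = 1.31e-6 mol.
Photons that must be absorbed: 1.31e-6 / 0.0194 = 6.753e-5 mol.
Photon count: 6.753e-5 × 6.022e23 = 4.1e19.

4.1e19 photons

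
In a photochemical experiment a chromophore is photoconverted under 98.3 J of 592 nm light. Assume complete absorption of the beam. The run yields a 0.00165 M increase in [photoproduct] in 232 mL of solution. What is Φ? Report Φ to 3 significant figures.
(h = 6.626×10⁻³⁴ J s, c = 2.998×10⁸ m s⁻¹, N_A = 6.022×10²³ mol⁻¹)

Φ = 0.787

Product: (0.00165 M)(0.232 L) = 3.828×10⁻⁴ mol.
Photon energy at 592 nm: hc/λ = (6.626×10⁻³⁴)(2.998×10⁸)/(592×10⁻⁹) = 3.356×10⁻¹⁹ J.
Photons incident: 98.3 / 3.356×10⁻¹⁹ = 2.929×10²⁰, i.e. 2.929×10²⁰/6.022×10²³ = 4.864×10⁻⁴ mol.
Φ = 3.828×10⁻⁴ mol / 4.864×10⁻⁴ mol photons = 0.787.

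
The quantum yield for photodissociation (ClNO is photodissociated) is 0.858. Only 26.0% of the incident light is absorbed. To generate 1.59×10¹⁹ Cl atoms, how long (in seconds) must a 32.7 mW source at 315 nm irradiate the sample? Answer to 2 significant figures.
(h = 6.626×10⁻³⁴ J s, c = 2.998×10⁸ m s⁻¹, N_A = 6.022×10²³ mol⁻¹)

Product: 1.59×10¹⁹ / 6.022×10²³ = 2.640×10⁻⁵ mol.
Photons that must be absorbed: 2.640×10⁻⁵ / 0.858 = 3.077×10⁻⁵ mol.
Incident photons needed: 3.077×10⁻⁵ / 0.260 = 1.183×10⁻⁴ mol.
Photon energy: hc/λ = 6.306×10⁻¹⁹ J; per mole, 3.797×10⁵ J mol⁻¹.
Energy required: 1.183×10⁻⁴ × 3.797×10⁵ = 44.92 J.
Time: 44.92 J / 0.0327 W = 1400 s.

t ≈ 1400 s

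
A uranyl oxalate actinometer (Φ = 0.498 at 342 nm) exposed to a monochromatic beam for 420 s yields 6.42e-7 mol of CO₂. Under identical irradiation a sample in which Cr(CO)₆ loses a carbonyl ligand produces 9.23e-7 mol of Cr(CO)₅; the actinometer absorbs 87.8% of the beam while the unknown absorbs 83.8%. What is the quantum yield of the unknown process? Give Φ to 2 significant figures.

Photons absorbed by the actinometer: 6.42e-7 / 0.498 = 1.289e-6 mol.
Incident flux: 1.289e-6 / 0.878 = 1.468e-6 einstein.
Absorbed by unknown: 0.838 × 1.468e-6 = 1.230e-6 mol.
Φ(unknown) = 9.23e-7 / 1.230e-6 = 0.75.

Φ = 0.75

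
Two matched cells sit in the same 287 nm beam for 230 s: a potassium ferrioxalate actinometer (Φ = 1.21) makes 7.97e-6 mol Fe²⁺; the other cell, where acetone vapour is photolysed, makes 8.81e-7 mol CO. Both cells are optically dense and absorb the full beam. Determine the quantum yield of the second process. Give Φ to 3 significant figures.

Φ = 0.134

Photons absorbed by the actinometer: 7.97e-6 / 1.21 = 6.587e-6 mol.
Φ(unknown) = 8.81e-7 / 6.587e-6 = 0.134.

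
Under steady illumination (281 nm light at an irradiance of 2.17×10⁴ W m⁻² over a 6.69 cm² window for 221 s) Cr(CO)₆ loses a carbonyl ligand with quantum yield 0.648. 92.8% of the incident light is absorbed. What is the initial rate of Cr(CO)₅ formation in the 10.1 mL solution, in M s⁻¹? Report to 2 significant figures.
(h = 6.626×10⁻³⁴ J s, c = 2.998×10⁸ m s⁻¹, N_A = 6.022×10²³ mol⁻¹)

0.0020 M s⁻¹

Photon energy at 281 nm: hc/λ = (6.626×10⁻³⁴)(2.998×10⁸)/(281×10⁻⁹) = 7.069×10⁻¹⁹ J.
Energy delivered: (2.17×10⁴ W m⁻²)(6.69×10⁻⁴ m²)(221 s) = 3208 J.
Photons incident: 3208 / 7.069×10⁻¹⁹ = 4.538×10²¹, i.e. 4.538×10²¹/6.022×10²³ = 0.007536 mol.
Photons absorbed: 0.928 × 0.007536 = 0.006993 mol.
Product formed: 0.648 × 0.006993 = 0.004531 mol.
Rate: 0.004531 mol / (221 s × 0.0101 L) = 0.0020 M s⁻¹.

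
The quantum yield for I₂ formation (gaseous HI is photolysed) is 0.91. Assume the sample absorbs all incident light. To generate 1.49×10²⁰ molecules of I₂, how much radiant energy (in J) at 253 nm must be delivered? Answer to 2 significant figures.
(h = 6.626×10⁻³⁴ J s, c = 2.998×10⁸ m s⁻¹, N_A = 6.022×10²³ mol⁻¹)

Product: 1.49×10²⁰ / 6.022×10²³ = 2.474×10⁻⁴ mol.
Photons that must be absorbed: 2.474×10⁻⁴ / 0.91 = 2.719×10⁻⁴ mol.
Photon energy: hc/λ = 7.852×10⁻¹⁹ J; per mole, 4.728×10⁵ J mol⁻¹.
Energy required: 2.719×10⁻⁴ × 4.728×10⁵ = 130 J.

130 J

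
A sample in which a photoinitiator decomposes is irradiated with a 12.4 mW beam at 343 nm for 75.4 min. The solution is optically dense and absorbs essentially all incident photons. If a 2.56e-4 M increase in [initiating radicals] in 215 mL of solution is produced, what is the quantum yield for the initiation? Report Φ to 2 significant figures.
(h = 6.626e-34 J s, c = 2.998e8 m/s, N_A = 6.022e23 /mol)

Product: (2.56e-4 M)(0.215 L) = 5.504e-5 mol.
Photon energy at 343 nm: hc/λ = (6.626e-34)(2.998e8)/(343e-9) = 5.791e-19 J.
Energy delivered: (12.4 mW)(4524 s) = 56.10 J.
Photons incident: 56.10 / 5.791e-19 = 9.687e19, i.e. 9.687e19/6.022e23 = 1.609e-4 mol.
Φ = 5.504e-5 mol / 1.609e-4 mol photons = 0.34.

Φ = 0.34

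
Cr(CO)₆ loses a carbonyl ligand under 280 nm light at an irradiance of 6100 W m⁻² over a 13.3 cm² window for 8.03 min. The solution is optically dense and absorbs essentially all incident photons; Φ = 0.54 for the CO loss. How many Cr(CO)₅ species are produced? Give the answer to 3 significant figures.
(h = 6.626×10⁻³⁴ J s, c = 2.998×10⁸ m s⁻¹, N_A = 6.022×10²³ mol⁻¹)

2.98×10²¹ species

Photon energy at 280 nm: hc/λ = (6.626×10⁻³⁴)(2.998×10⁸)/(280×10⁻⁹) = 7.095×10⁻¹⁹ J.
Energy delivered: (6100 W m⁻²)(13.3×10⁻⁴ m²)(481.8 s) = 3909 J.
Photons incident: 3909 / 7.095×10⁻¹⁹ = 5.510×10²¹, i.e. 5.510×10²¹/6.022×10²³ = 0.009150 mol.
Product: Φ × n_abs = 0.54 × 0.009150 = 0.004941 mol.
As a count: 0.004941 × 6.022×10²³ = 2.98×10²¹.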